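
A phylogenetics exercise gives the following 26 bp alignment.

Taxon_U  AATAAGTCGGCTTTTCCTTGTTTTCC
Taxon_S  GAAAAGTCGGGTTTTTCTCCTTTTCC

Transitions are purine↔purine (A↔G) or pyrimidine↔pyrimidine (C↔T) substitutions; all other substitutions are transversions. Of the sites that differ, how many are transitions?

3

Differing sites — 1:A/G (Ti); 3:T/A (Tv); 11:C/G (Tv); 16:C/T (Ti); 19:T/C (Ti); 20:G/C (Tv).
Of the 6 differences, 3 transitions and 3 transversions, so the answer is 3.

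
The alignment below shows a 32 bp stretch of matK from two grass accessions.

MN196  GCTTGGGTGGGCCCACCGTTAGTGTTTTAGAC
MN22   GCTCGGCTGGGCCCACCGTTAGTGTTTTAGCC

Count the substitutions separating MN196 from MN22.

Mismatches occur at site 4 (T↔C), site 7 (G↔C), site 31 (A↔C).
That gives 3 mismatches out of 32 aligned sites, so the Hamming distance is 3.

3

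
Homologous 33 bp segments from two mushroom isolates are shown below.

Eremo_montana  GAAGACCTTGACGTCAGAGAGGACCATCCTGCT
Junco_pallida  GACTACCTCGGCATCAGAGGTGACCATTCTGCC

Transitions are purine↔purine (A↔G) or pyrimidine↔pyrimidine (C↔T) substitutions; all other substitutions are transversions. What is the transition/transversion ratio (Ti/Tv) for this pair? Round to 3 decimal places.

2.000

Mismatches occur at site 3 (A↔C, transversion), site 4 (G↔T, transversion), site 9 (T↔C, transition), site 11 (A↔G, transition), site 13 (G↔A, transition), site 20 (A↔G, transition), site 21 (G↔T, transversion), site 28 (C↔T, transition), site 33 (T↔C, transition).
Of the 9 differences, 6 transitions and 3 transversions, so Ti/Tv = 6/3 = 2.000.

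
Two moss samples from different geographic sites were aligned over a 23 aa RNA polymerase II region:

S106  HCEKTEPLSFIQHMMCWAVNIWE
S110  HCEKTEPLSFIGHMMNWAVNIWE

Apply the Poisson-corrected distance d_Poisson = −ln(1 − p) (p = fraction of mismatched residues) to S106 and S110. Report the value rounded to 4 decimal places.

0.0910

Differing sites — 12:Q/G; 16:C/N.
p = 2/23 = 0.086957.
d = −ln(1 − 0.086957) = −ln(0.913043) = 0.0910.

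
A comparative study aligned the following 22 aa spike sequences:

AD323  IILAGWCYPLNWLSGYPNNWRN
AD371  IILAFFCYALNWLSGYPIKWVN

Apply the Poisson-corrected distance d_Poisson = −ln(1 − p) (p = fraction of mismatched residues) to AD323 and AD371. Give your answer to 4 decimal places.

0.3185

Differing sites — 5:G/F; 6:W/F; 9:P/A; 18:N/I; 19:N/K; 21:R/V.
p = 6/22 = 0.272727.
d = −ln(1 − 0.272727) = −ln(0.727273) = 0.3185.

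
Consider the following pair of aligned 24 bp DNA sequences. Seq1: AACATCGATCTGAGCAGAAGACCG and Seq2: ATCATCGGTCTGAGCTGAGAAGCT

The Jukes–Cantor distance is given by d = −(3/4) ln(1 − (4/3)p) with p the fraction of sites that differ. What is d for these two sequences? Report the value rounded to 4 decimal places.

The sequences differ at positions 2 (A/T), 8 (A/G), 16 (A/T), 19 (A/G), 20 (G/A), 22 (C/G), 24 (G/T).
p = 7/24 = 0.291667.
d = −0.75 · ln(1 − (4/3)·0.291667) = −0.75 · ln(0.611111) = −0.75 · (-0.492477) = 0.3694.

0.3694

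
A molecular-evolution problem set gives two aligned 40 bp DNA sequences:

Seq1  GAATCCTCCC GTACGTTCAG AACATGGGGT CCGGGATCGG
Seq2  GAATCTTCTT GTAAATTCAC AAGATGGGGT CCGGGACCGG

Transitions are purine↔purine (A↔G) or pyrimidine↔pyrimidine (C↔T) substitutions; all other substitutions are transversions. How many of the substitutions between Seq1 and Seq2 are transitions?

Differing sites — 6:C/T (Ti); 9:C/T (Ti); 10:C/T (Ti); 14:C/A (Tv); 15:G/A (Ti); 20:G/C (Tv); 23:C/G (Tv); 37:T/C (Ti).
Of the 8 differences, 5 transitions and 3 transversions, so the answer is 5.

5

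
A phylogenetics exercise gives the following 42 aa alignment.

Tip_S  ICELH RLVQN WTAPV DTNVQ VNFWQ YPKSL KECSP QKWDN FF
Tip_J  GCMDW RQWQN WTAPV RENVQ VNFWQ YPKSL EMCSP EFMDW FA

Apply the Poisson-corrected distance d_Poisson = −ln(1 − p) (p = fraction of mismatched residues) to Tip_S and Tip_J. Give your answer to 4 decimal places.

0.4418

Differing sites — 1:I/G; 3:E/M; 4:L/D; 5:H/W; 7:L/Q; 8:V/W; 16:D/R; 17:T/E; 31:K/E; 32:E/M; 36:Q/E; 37:K/F; 38:W/M; 40:N/W; 42:F/A.
p = 15/42 = 0.357143.
d = −ln(1 − 0.357143) = −ln(0.642857) = 0.4418.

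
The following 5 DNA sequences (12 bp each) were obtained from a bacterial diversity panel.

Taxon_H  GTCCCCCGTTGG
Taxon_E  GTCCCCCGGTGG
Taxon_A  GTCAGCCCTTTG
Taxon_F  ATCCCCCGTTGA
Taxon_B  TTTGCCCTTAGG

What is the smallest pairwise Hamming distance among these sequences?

1

Pairwise Hamming distances:
  Taxon_H vs Taxon_E: 1
  Taxon_H vs Taxon_A: 4
  Taxon_H vs Taxon_F: 2
  Taxon_H vs Taxon_B: 5
  Taxon_E vs Taxon_A: 5
  Taxon_E vs Taxon_F: 3
  Taxon_E vs Taxon_B: 6
  Taxon_A vs Taxon_F: 6
  Taxon_A vs Taxon_B: 7
  Taxon_F vs Taxon_B: 6
The smallest is 1, between Taxon_H and Taxon_E.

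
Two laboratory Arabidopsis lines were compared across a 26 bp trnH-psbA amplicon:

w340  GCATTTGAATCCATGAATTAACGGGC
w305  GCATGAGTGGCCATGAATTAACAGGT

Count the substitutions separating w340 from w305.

7

Mismatches occur at site 5 (T/G), site 6 (T/A), site 8 (A/T), site 9 (A/G), site 10 (T/G), site 23 (G/A), site 26 (C/T).
That gives 7 mismatches out of 26 aligned sites, so the Hamming distance is 7.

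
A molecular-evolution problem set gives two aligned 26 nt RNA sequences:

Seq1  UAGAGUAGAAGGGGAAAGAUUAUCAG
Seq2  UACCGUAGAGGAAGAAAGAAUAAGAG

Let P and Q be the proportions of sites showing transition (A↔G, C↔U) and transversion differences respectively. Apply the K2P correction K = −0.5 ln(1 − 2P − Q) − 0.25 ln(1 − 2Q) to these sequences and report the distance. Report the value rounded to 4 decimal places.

0.3964

Mismatches occur at site 3 (G/C, transversion), site 4 (A/C, transversion), site 10 (A/G, transition), site 12 (G/A, transition), site 13 (G/A, transition), site 20 (U/A, transversion), site 23 (U/A, transversion), site 24 (C/G, transversion).
Of the 8 differences, 3 transitions and 5 transversions over 26 sites: P = 3/26 = 0.115385, Q = 5/26 = 0.192308.
d = −0.5·ln(0.576922) − 0.25·ln(0.615384) = −0.5·(-0.550048) − 0.25·(-0.485509) = 0.3964.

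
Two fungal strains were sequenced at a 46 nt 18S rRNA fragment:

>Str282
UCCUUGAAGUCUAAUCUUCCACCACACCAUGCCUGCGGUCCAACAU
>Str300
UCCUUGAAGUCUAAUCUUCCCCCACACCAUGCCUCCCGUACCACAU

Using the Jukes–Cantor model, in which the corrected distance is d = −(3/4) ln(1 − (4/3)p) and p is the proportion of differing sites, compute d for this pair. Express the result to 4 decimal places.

0.1174

The sequences differ at positions 21 (A/C), 35 (G/C), 37 (G/C), 40 (C/A), 42 (A/C).
p = 5/46 = 0.108696.
d = −0.75 · ln(1 − (4/3)·0.108696) = −0.75 · ln(0.855072) = −0.75 · (-0.156570) = 0.1174.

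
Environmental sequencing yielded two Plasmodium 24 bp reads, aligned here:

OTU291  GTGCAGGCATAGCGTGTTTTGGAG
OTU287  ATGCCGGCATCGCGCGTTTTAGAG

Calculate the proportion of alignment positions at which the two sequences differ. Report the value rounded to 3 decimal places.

The sequences differ at positions 1 (G/A), 5 (A/C), 11 (A/C), 15 (T/C), 21 (G/A).
There are 5 differences over 24 sites, so p = 5/24 = 0.208.

0.208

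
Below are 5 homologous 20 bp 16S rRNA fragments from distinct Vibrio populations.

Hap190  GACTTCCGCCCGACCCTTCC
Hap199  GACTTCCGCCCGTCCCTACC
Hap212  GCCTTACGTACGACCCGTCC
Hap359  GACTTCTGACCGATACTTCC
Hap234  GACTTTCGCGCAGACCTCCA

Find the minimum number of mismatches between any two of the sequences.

2

Pairwise Hamming distances:
  Hap190 vs Hap199: 2
  Hap190 vs Hap212: 5
  Hap190 vs Hap359: 4
  Hap190 vs Hap234: 7
  Hap199 vs Hap212: 7
  Hap199 vs Hap359: 6
  Hap199 vs Hap234: 7
  Hap212 vs Hap359: 8
  Hap212 vs Hap234: 10
  Hap359 vs Hap234: 10
The smallest is 2, between Hap190 and Hap199.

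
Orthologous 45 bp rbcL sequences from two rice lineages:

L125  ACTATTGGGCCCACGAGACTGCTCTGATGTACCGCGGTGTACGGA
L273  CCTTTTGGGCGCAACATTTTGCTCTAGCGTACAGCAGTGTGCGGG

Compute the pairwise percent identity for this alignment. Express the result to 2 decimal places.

The sequences differ at positions 1 (A/C), 4 (A/T), 11 (C/G), 14 (C/A), 15 (G/C), 17 (G/T), 18 (A/T), 19 (C/T), 26 (G/A), 27 (A/G), 28 (T/C), 33 (C/A), 36 (G/A), 41 (A/G), 45 (A/G).
30 of the 45 sites match, so the percent identity is 30/45 × 100 = 66.67%.

66.67%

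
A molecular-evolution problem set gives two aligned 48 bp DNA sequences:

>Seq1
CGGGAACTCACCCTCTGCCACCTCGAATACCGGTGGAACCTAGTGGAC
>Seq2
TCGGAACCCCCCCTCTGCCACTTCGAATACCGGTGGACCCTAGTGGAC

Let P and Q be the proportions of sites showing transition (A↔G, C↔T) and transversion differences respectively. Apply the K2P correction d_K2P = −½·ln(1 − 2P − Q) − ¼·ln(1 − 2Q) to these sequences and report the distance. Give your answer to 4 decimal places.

0.1372

Differing sites — 1:C/T (Ti); 2:G/C (Tv); 8:T/C (Ti); 10:A/C (Tv); 22:C/T (Ti); 38:A/C (Tv).
Of the 6 differences, 3 transitions and 3 transversions over 48 sites: P = 3/48 = 0.062500, Q = 3/48 = 0.062500.
d = −0.5·ln(0.812500) − 0.25·ln(0.875000) = −0.5·(-0.207639) − 0.25·(-0.133531) = 0.1372.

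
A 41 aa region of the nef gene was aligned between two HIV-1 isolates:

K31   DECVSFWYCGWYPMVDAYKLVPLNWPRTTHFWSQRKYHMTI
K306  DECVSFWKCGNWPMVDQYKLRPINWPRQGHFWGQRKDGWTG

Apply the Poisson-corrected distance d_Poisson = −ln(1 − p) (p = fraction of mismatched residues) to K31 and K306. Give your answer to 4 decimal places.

Mismatches occur at site 8 (Y→K), site 11 (W→N), site 12 (Y→W), site 17 (A→Q), site 21 (V→R), site 23 (L→I), site 28 (T→Q), site 29 (T→G), site 33 (S→G), site 37 (Y→D), site 38 (H→G), site 39 (M→W), site 41 (I→G).
p = 13/41 = 0.317073.
d = −ln(1 − 0.317073) = −ln(0.682927) = 0.3814.

0.3814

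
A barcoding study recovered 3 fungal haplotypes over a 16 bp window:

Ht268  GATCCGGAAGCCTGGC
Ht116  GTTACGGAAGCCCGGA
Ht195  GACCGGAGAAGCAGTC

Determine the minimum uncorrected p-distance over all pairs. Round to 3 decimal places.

0.250

Pairwise Hamming distances:
  Ht268 vs Ht116: 4
  Ht268 vs Ht195: 8
  Ht116 vs Ht195: 11
The smallest is 4 mismatches, between Ht268 and Ht116; p = 4/16 = 0.250.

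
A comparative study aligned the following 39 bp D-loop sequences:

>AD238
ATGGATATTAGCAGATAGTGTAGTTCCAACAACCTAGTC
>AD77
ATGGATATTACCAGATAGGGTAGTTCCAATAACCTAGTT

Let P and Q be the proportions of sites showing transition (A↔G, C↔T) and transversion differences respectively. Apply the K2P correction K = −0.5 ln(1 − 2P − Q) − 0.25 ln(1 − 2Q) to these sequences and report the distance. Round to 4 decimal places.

0.1106

The sequences differ at positions 11 (G/C, transversion), 19 (T/G, transversion), 30 (C/T, transition), 39 (C/T, transition).
Of the 4 differences, 2 transitions and 2 transversions over 39 sites: P = 2/39 = 0.051282, Q = 2/39 = 0.051282.
d = −0.5·ln(0.846154) − 0.25·ln(0.897436) = −0.5·(-0.167054) − 0.25·(-0.108213) = 0.1106.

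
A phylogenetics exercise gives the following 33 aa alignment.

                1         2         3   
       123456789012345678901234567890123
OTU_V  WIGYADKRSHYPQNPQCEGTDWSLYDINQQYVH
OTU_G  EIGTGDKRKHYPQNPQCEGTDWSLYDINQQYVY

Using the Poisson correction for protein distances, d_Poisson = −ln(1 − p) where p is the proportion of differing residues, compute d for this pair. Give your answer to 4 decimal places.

Differing sites — 1:W/E; 4:Y/T; 5:A/G; 9:S/K; 33:H/Y.
p = 5/33 = 0.151515.
d = −ln(1 − 0.151515) = −ln(0.848485) = 0.1643.

0.1643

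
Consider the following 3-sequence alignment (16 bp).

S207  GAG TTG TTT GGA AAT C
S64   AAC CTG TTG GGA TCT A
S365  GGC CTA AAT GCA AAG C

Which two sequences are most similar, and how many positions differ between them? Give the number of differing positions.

Pairwise Hamming distances:
  S207 vs S64: 7
  S207 vs S365: 8
  S64 vs S365: 11
The smallest is 7, between S207 and S64.

7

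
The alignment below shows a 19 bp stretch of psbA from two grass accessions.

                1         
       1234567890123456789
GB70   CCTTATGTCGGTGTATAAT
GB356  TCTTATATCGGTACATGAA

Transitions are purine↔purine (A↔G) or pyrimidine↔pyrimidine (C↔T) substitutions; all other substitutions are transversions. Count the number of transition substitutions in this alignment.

The sequences differ at positions 1 (C/T, transition), 7 (G/A, transition), 13 (G/A, transition), 14 (T/C, transition), 17 (A/G, transition), 19 (T/A, transversion).
Of the 6 differences, 5 transitions and 1 transversion, so the answer is 5.

5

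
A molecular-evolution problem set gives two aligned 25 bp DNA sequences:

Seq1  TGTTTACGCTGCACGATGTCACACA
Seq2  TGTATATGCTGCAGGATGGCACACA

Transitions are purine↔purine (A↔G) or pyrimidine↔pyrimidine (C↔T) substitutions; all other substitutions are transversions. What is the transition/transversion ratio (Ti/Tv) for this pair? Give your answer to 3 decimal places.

The sequences differ at positions 4 (T/A, transversion), 7 (C/T, transition), 14 (C/G, transversion), 19 (T/G, transversion).
Of the 4 differences, 1 transition and 3 transversions, so Ti/Tv = 1/3 = 0.333.

0.333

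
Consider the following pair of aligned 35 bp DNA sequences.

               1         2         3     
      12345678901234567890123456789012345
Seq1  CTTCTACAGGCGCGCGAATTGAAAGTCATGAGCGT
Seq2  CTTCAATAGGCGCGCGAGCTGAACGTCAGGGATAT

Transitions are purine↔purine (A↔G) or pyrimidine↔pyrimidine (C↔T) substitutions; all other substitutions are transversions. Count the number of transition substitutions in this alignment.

Differing sites — 5:T/A (Tv); 7:C/T (Ti); 18:A/G (Ti); 19:T/C (Ti); 24:A/C (Tv); 29:T/G (Tv); 31:A/G (Ti); 32:G/A (Ti); 33:C/T (Ti); 34:G/A (Ti).
Of the 10 differences, 7 transitions and 3 transversions, so the answer is 7.

7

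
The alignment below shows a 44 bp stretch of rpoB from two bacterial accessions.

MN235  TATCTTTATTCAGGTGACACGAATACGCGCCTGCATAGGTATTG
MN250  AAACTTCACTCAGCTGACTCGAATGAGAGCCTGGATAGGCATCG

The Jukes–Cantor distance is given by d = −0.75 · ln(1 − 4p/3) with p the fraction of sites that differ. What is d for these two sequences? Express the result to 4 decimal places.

Differing sites — 1:T/A; 3:T/A; 7:T/C; 9:T/C; 14:G/C; 19:A/T; 25:A/G; 26:C/A; 28:C/A; 34:C/G; 40:T/C; 43:T/C.
p = 12/44 = 0.272727.
d = −0.75 · ln(1 − (4/3)·0.272727) = −0.75 · ln(0.636364) = −0.75 · (-0.451985) = 0.3390.

0.3390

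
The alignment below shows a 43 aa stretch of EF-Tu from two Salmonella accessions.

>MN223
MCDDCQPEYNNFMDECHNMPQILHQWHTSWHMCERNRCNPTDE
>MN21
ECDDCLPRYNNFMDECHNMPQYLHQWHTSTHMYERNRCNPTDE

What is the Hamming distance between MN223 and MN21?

Mismatches occur at site 1 (M↔E), site 6 (Q↔L), site 8 (E↔R), site 22 (I↔Y), site 30 (W↔T), site 33 (C↔Y).
That gives 6 mismatches out of 43 aligned sites, so the Hamming distance is 6.

6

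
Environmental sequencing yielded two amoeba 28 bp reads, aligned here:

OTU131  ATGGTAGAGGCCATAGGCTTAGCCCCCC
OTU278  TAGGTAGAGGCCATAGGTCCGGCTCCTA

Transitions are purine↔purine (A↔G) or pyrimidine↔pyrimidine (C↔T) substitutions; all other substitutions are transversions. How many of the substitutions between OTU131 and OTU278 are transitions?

The sequences differ at positions 1 (A/T, transversion), 2 (T/A, transversion), 18 (C/T, transition), 19 (T/C, transition), 20 (T/C, transition), 21 (A/G, transition), 24 (C/T, transition), 27 (C/T, transition), 28 (C/A, transversion).
Of the 9 differences, 6 transitions and 3 transversions, so the answer is 6.

6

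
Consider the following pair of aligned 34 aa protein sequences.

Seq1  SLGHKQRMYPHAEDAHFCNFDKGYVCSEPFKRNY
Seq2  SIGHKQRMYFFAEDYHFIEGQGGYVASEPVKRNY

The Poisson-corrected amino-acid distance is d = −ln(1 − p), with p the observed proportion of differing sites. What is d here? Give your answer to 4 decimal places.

0.3909

Differing sites — 2:L/I; 10:P/F; 11:H/F; 15:A/Y; 18:C/I; 19:N/E; 20:F/G; 21:D/Q; 22:K/G; 26:C/A; 30:F/V.
p = 11/34 = 0.323529.
d = −ln(1 − 0.323529) = −ln(0.676471) = 0.3909.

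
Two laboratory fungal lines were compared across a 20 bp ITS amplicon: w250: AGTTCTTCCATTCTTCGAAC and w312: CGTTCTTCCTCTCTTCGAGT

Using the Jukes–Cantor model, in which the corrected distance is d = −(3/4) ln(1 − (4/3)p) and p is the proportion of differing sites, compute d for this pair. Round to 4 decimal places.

0.3041

The sequences differ at positions 1 (A/C), 10 (A/T), 11 (T/C), 19 (A/G), 20 (C/T).
p = 5/20 = 0.250000.
d = −0.75 · ln(1 − (4/3)·0.250000) = −0.75 · ln(0.666667) = −0.75 · (-0.405465) = 0.3041.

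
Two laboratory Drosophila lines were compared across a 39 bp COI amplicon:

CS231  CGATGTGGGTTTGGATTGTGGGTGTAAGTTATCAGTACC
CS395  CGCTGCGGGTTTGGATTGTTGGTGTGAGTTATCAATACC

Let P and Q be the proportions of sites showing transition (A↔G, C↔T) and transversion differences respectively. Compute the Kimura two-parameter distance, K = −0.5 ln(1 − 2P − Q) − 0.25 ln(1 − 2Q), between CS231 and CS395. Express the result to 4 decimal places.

Mismatches occur at site 3 (A→C, transversion), site 6 (T→C, transition), site 20 (G→T, transversion), site 26 (A→G, transition), site 35 (G→A, transition).
Of the 5 differences, 3 transitions and 2 transversions over 39 sites: P = 3/39 = 0.076923, Q = 2/39 = 0.051282.
d = −0.5·ln(0.794872) − 0.25·ln(0.897436) = −0.5·(-0.229574) − 0.25·(-0.108213) = 0.1418.

0.1418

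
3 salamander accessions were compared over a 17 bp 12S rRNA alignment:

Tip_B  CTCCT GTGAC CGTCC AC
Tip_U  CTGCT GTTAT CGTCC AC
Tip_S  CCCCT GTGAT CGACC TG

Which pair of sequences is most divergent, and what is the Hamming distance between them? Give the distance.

6

Pairwise Hamming distances:
  Tip_B vs Tip_U: 3
  Tip_B vs Tip_S: 5
  Tip_U vs Tip_S: 6
The largest is 6, between Tip_U and Tip_S.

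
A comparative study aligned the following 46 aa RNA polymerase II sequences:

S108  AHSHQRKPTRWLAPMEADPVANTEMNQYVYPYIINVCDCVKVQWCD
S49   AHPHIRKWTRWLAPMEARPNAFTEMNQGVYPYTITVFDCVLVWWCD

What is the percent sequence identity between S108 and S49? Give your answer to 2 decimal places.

The sequences differ at positions 3 (S/P), 5 (Q/I), 8 (P/W), 18 (D/R), 20 (V/N), 22 (N/F), 28 (Y/G), 33 (I/T), 35 (N/T), 37 (C/F), 41 (K/L), 43 (Q/W).
34 of the 46 sites match, so the percent identity is 34/46 × 100 = 73.91%.

73.91%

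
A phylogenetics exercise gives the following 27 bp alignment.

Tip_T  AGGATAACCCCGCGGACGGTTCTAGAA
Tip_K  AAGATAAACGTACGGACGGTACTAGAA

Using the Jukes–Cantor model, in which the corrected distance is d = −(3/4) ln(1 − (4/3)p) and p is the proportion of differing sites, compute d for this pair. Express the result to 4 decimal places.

0.2635

Differing sites — 2:G/A; 8:C/A; 10:C/G; 11:C/T; 12:G/A; 21:T/A.
p = 6/27 = 0.222222.
d = −0.75 · ln(1 − (4/3)·0.222222) = −0.75 · ln(0.703704) = −0.75 · (-0.351397) = 0.2635.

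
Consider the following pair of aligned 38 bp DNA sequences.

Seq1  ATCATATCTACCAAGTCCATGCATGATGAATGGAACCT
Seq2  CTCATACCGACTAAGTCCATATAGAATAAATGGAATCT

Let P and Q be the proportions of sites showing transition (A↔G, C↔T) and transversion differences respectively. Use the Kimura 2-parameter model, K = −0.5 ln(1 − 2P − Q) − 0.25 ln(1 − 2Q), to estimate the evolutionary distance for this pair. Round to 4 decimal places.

0.3395

Differing sites — 1:A/C (Tv); 7:T/C (Ti); 9:T/G (Tv); 12:C/T (Ti); 21:G/A (Ti); 22:C/T (Ti); 24:T/G (Tv); 25:G/A (Ti); 28:G/A (Ti); 36:C/T (Ti).
Of the 10 differences, 7 transitions and 3 transversions over 38 sites: P = 7/38 = 0.184211, Q = 3/38 = 0.078947.
d = −0.5·ln(0.552631) − 0.25·ln(0.842106) = −0.5·(-0.593065) − 0.25·(-0.171849) = 0.3395.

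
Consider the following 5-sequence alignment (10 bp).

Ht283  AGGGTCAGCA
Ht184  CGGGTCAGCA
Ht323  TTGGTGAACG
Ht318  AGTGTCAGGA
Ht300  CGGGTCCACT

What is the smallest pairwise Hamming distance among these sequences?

1

Pairwise Hamming distances:
  Ht283 vs Ht184: 1
  Ht283 vs Ht323: 5
  Ht283 vs Ht318: 2
  Ht283 vs Ht300: 4
  Ht184 vs Ht323: 5
  Ht184 vs Ht318: 3
  Ht184 vs Ht300: 3
  Ht323 vs Ht318: 7
  Ht323 vs Ht300: 5
  Ht318 vs Ht300: 6
The smallest is 1, between Ht283 and Ht184.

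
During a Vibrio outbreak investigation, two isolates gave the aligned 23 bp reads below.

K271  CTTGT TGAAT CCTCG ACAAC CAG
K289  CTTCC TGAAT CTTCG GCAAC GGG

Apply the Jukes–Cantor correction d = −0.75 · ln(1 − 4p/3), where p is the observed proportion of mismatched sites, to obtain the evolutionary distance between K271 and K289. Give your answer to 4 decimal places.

The sequences differ at positions 4 (G/C), 5 (T/C), 12 (C/T), 16 (A/G), 21 (C/G), 22 (A/G).
p = 6/23 = 0.260870.
d = −0.75 · ln(1 − (4/3)·0.260870) = −0.75 · ln(0.652173) = −0.75 · (-0.427445) = 0.3206.

0.3206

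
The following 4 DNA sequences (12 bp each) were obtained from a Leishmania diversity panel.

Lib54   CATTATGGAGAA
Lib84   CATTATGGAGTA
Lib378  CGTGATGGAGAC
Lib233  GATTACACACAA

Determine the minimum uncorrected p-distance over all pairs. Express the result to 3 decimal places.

Pairwise Hamming distances:
  Lib54 vs Lib84: 1
  Lib54 vs Lib378: 3
  Lib54 vs Lib233: 5
  Lib84 vs Lib378: 4
  Lib84 vs Lib233: 6
  Lib378 vs Lib233: 8
The smallest is 1 mismatch, between Lib54 and Lib84; p = 1/12 = 0.083.

0.083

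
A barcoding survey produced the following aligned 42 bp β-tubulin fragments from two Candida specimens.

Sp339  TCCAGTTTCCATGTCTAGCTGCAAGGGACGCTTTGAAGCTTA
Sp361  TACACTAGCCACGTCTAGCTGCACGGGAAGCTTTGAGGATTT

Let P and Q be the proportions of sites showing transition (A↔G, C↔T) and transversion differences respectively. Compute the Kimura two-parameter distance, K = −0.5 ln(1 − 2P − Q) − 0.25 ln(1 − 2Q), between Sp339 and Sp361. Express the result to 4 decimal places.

0.2881

The sequences differ at positions 2 (C/A, transversion), 5 (G/C, transversion), 7 (T/A, transversion), 8 (T/G, transversion), 12 (T/C, transition), 24 (A/C, transversion), 29 (C/A, transversion), 37 (A/G, transition), 39 (C/A, transversion), 42 (A/T, transversion).
Of the 10 differences, 2 transitions and 8 transversions over 42 sites: P = 2/42 = 0.047619, Q = 8/42 = 0.190476.
d = −0.5·ln(0.714286) − 0.25·ln(0.619048) = −0.5·(-0.336472) − 0.25·(-0.479572) = 0.2881.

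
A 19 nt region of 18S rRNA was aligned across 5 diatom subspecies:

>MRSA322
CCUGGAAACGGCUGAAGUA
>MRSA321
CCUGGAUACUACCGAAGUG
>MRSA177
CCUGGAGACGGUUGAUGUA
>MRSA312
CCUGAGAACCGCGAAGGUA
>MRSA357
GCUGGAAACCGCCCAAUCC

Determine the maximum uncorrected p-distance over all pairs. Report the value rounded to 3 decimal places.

0.526

Pairwise Hamming distances:
  MRSA322 vs MRSA321: 5
  MRSA322 vs MRSA177: 3
  MRSA322 vs MRSA312: 6
  MRSA322 vs MRSA357: 7
  MRSA321 vs MRSA177: 7
  MRSA321 vs MRSA312: 9
  MRSA321 vs MRSA357: 8
  MRSA177 vs MRSA312: 8
  MRSA177 vs MRSA357: 10
  MRSA312 vs MRSA357: 9
The largest is 10 mismatches, between MRSA177 and MRSA357; p = 10/19 = 0.526.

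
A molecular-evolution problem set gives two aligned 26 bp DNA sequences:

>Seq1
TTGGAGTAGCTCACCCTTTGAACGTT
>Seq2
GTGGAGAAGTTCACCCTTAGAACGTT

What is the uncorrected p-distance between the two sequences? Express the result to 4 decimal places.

0.1538

Mismatches occur at site 1 (T→G), site 7 (T→A), site 10 (C→T), site 19 (T→A).
There are 4 differences over 26 sites, so p = 4/26 = 0.1538.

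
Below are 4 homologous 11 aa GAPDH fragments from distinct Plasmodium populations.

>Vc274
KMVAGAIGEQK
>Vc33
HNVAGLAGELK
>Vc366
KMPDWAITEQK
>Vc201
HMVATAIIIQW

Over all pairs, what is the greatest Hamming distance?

Pairwise Hamming distances:
  Vc274 vs Vc33: 5
  Vc274 vs Vc366: 4
  Vc274 vs Vc201: 5
  Vc33 vs Vc366: 9
  Vc33 vs Vc201: 8
  Vc366 vs Vc201: 7
The largest is 9, between Vc33 and Vc366.

9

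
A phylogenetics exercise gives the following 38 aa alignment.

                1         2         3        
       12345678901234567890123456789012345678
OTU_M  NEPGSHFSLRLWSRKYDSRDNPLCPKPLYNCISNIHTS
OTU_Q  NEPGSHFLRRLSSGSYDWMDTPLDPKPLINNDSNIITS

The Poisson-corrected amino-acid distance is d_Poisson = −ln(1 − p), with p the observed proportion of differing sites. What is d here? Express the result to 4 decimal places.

Mismatches occur at site 8 (S/L), site 9 (L/R), site 12 (W/S), site 14 (R/G), site 15 (K/S), site 18 (S/W), site 19 (R/M), site 21 (N/T), site 24 (C/D), site 29 (Y/I), site 31 (C/N), site 32 (I/D), site 36 (H/I).
p = 13/38 = 0.342105.
d = −ln(1 − 0.342105) = −ln(0.657895) = 0.4187.

0.4187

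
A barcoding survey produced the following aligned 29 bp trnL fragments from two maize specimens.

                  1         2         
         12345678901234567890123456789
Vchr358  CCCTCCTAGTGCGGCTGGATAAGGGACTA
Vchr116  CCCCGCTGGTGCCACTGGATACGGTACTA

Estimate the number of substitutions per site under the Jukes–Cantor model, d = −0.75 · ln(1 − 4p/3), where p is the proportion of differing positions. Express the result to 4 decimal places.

Differing sites — 4:T/C; 5:C/G; 8:A/G; 13:G/C; 14:G/A; 22:A/C; 25:G/T.
p = 7/29 = 0.241379.
d = −0.75 · ln(1 − (4/3)·0.241379) = −0.75 · ln(0.678161) = −0.75 · (-0.388371) = 0.2913.

0.2913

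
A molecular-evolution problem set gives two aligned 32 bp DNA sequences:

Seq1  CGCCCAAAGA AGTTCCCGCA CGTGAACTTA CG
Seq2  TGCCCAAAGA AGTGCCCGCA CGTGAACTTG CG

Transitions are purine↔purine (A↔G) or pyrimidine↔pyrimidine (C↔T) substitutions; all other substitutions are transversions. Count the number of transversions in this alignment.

1

The sequences differ at positions 1 (C/T, transition), 14 (T/G, transversion), 30 (A/G, transition).
Of the 3 differences, 2 transitions and 1 transversion, so the answer is 1.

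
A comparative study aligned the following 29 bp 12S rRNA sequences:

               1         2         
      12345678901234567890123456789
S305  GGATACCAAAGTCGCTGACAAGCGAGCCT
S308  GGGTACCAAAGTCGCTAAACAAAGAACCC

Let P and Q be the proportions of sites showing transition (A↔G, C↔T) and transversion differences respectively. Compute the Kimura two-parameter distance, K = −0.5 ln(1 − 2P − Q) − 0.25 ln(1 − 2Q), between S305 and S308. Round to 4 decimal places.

0.3553

The sequences differ at positions 3 (A/G, transition), 17 (G/A, transition), 19 (C/A, transversion), 20 (A/C, transversion), 22 (G/A, transition), 23 (C/A, transversion), 26 (G/A, transition), 29 (T/C, transition).
Of the 8 differences, 5 transitions and 3 transversions over 29 sites: P = 5/29 = 0.172414, Q = 3/29 = 0.103448.
d = −0.5·ln(0.551724) − 0.25·ln(0.793104) = −0.5·(-0.594707) − 0.25·(-0.231801) = 0.3553.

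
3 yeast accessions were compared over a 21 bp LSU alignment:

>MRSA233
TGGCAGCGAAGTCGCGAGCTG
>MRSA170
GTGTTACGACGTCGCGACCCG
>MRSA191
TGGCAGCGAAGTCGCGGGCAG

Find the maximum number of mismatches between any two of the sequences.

9

Pairwise Hamming distances:
  MRSA233 vs MRSA170: 8
  MRSA233 vs MRSA191: 2
  MRSA170 vs MRSA191: 9
The largest is 9, between MRSA170 and MRSA191.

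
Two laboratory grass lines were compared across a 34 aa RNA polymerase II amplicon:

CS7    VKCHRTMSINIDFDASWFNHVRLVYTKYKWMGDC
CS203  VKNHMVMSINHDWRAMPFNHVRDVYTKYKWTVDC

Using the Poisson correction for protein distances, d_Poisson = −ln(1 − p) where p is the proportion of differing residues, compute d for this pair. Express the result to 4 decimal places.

0.3909

Differing sites — 3:C/N; 5:R/M; 6:T/V; 11:I/H; 13:F/W; 14:D/R; 16:S/M; 17:W/P; 23:L/D; 31:M/T; 32:G/V.
p = 11/34 = 0.323529.
d = −ln(1 − 0.323529) = −ln(0.676471) = 0.3909.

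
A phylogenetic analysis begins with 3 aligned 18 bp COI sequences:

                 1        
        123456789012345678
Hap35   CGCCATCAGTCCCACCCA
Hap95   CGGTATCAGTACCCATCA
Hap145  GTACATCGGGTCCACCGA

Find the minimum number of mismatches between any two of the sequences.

Pairwise Hamming distances:
  Hap35 vs Hap95: 6
  Hap35 vs Hap145: 7
  Hap95 vs Hap145: 11
The smallest is 6, between Hap35 and Hap95.

6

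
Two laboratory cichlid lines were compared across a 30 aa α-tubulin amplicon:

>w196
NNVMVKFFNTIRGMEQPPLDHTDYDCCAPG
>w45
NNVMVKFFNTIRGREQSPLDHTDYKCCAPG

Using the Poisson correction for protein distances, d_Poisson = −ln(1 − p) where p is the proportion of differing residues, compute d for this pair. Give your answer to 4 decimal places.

0.1054

Differing sites — 14:M/R; 17:P/S; 25:D/K.
p = 3/30 = 0.100000.
d = −ln(1 − 0.100000) = −ln(0.900000) = 0.1054.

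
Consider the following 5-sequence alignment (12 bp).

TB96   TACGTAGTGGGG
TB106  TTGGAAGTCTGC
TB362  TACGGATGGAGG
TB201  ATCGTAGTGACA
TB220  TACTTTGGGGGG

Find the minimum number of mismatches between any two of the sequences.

Pairwise Hamming distances:
  TB96 vs TB106: 6
  TB96 vs TB362: 4
  TB96 vs TB201: 5
  TB96 vs TB220: 3
  TB106 vs TB362: 8
  TB106 vs TB201: 7
  TB106 vs TB220: 9
  TB362 vs TB201: 7
  TB362 vs TB220: 5
  TB201 vs TB220: 8
The smallest is 3, between TB96 and TB220.

3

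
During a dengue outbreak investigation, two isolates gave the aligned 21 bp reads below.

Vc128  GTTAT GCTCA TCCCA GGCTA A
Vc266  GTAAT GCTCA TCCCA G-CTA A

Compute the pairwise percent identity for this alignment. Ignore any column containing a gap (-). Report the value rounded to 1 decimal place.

Excluding the 1 gap column leaves 20 comparable sites.
A single mismatch occurs at site 3 (T→A).
19 of the 20 comparable sites match, so the percent identity is 19/20 × 100 = 95.0%.

95.0%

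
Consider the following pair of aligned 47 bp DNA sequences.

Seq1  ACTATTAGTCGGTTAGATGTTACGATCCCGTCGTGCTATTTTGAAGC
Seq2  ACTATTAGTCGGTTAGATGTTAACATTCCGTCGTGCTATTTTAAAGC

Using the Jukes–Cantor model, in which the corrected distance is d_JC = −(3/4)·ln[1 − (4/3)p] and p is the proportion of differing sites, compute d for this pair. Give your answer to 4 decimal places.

0.0903

Differing sites — 23:C/A; 24:G/C; 27:C/T; 43:G/A.
p = 4/47 = 0.085106.
d = −0.75 · ln(1 − (4/3)·0.085106) = −0.75 · ln(0.886525) = −0.75 · (-0.120446) = 0.0903.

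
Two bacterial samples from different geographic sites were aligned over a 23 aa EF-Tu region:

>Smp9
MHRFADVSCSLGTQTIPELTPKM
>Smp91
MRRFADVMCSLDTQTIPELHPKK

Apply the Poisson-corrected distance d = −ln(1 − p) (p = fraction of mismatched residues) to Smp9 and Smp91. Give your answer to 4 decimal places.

0.2451

Mismatches occur at site 2 (H→R), site 8 (S→M), site 12 (G→D), site 20 (T→H), site 23 (M→K).
p = 5/23 = 0.217391.
d = −ln(1 − 0.217391) = −ln(0.782609) = 0.2451.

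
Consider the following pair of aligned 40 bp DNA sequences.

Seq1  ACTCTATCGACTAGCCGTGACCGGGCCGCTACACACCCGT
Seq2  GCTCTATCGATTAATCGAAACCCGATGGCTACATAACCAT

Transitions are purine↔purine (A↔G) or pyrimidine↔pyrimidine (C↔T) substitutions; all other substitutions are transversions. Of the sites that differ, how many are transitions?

9

Mismatches occur at site 1 (A→G, transition), site 11 (C→T, transition), site 14 (G→A, transition), site 15 (C→T, transition), site 18 (T→A, transversion), site 19 (G→A, transition), site 23 (G→C, transversion), site 25 (G→A, transition), site 26 (C→T, transition), site 27 (C→G, transversion), site 34 (C→T, transition), site 36 (C→A, transversion), site 39 (G→A, transition).
Of the 13 differences, 9 transitions and 4 transversions, so the answer is 9.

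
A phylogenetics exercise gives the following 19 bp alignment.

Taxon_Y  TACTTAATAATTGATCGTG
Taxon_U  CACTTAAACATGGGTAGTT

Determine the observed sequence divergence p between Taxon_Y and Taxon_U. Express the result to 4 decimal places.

The sequences differ at positions 1 (T/C), 8 (T/A), 9 (A/C), 12 (T/G), 14 (A/G), 16 (C/A), 19 (G/T).
There are 7 differences over 19 sites, so p = 7/19 = 0.3684.

0.3684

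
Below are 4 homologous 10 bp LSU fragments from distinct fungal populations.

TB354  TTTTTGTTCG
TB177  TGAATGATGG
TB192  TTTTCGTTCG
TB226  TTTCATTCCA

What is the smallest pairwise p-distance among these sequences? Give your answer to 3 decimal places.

Pairwise Hamming distances:
  TB354 vs TB177: 5
  TB354 vs TB192: 1
  TB354 vs TB226: 5
  TB177 vs TB192: 6
  TB177 vs TB226: 9
  TB192 vs TB226: 5
The smallest is 1 mismatch, between TB354 and TB192; p = 1/10 = 0.100.

0.100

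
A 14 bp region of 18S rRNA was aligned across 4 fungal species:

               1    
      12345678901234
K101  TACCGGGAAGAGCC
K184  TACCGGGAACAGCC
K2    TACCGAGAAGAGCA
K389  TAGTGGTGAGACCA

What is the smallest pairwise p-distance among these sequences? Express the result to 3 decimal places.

0.071

Pairwise Hamming distances:
  K101 vs K184: 1
  K101 vs K2: 2
  K101 vs K389: 6
  K184 vs K2: 3
  K184 vs K389: 7
  K2 vs K389: 6
The smallest is 1 mismatch, between K101 and K184; p = 1/14 = 0.071.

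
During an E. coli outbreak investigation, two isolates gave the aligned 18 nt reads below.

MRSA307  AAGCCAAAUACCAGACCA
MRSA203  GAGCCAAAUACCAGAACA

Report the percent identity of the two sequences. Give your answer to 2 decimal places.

Mismatches occur at site 1 (A→G), site 16 (C→A).
16 of the 18 sites match, so the percent identity is 16/18 × 100 = 88.89%.

88.89%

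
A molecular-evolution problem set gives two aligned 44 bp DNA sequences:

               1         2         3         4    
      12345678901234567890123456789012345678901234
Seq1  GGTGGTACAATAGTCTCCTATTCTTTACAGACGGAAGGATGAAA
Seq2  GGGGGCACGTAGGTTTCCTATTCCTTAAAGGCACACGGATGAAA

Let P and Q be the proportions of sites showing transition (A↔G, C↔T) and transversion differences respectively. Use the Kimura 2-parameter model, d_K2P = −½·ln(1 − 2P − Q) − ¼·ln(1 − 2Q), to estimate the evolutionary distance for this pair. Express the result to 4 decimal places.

The sequences differ at positions 3 (T/G, transversion), 6 (T/C, transition), 9 (A/G, transition), 10 (A/T, transversion), 11 (T/A, transversion), 12 (A/G, transition), 15 (C/T, transition), 24 (T/C, transition), 28 (C/A, transversion), 31 (A/G, transition), 33 (G/A, transition), 34 (G/C, transversion), 36 (A/C, transversion).
Of the 13 differences, 7 transitions and 6 transversions over 44 sites: P = 7/44 = 0.159091, Q = 6/44 = 0.136364.
d = −0.5·ln(0.545454) − 0.25·ln(0.727272) = −0.5·(-0.606137) − 0.25·(-0.318455) = 0.3827.

0.3827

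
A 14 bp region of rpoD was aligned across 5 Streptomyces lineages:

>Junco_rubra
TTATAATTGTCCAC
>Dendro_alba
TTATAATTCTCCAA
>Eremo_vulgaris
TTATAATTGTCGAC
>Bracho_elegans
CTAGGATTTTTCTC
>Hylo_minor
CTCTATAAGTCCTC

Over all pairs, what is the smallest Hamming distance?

1

Pairwise Hamming distances:
  Junco_rubra vs Dendro_alba: 2
  Junco_rubra vs Eremo_vulgaris: 1
  Junco_rubra vs Bracho_elegans: 6
  Junco_rubra vs Hylo_minor: 6
  Dendro_alba vs Eremo_vulgaris: 3
  Dendro_alba vs Bracho_elegans: 7
  Dendro_alba vs Hylo_minor: 8
  Eremo_vulgaris vs Bracho_elegans: 7
  Eremo_vulgaris vs Hylo_minor: 7
  Bracho_elegans vs Hylo_minor: 8
The smallest is 1, between Junco_rubra and Eremo_vulgaris.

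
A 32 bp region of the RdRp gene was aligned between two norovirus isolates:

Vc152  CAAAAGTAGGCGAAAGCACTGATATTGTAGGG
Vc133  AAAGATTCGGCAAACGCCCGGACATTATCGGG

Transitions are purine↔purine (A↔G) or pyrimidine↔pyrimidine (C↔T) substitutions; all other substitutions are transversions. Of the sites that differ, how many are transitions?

Differing sites — 1:C/A (Tv); 4:A/G (Ti); 6:G/T (Tv); 8:A/C (Tv); 12:G/A (Ti); 15:A/C (Tv); 18:A/C (Tv); 20:T/G (Tv); 23:T/C (Ti); 27:G/A (Ti); 29:A/C (Tv).
Of the 11 differences, 4 transitions and 7 transversions, so the answer is 4.

4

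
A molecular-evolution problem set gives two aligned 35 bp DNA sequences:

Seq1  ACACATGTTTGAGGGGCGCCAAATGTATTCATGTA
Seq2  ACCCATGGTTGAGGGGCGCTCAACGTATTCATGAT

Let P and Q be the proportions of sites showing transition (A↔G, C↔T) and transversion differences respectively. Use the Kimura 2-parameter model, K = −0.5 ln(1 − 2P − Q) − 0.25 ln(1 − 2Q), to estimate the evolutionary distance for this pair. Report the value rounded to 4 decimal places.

Differing sites — 3:A/C (Tv); 8:T/G (Tv); 20:C/T (Ti); 21:A/C (Tv); 24:T/C (Ti); 34:T/A (Tv); 35:A/T (Tv).
Of the 7 differences, 2 transitions and 5 transversions over 35 sites: P = 2/35 = 0.057143, Q = 5/35 = 0.142857.
d = −0.5·ln(0.742857) − 0.25·ln(0.714286) = −0.5·(-0.297252) − 0.25·(-0.336472) = 0.2327.

0.2327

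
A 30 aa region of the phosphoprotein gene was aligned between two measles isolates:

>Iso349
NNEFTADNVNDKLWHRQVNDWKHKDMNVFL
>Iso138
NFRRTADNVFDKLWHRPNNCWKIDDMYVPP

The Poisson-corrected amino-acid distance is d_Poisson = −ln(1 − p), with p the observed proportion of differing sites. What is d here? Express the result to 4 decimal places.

Differing sites — 2:N/F; 3:E/R; 4:F/R; 10:N/F; 17:Q/P; 18:V/N; 20:D/C; 23:H/I; 24:K/D; 27:N/Y; 29:F/P; 30:L/P.
p = 12/30 = 0.400000.
d = −ln(1 − 0.400000) = −ln(0.600000) = 0.5108.

0.5108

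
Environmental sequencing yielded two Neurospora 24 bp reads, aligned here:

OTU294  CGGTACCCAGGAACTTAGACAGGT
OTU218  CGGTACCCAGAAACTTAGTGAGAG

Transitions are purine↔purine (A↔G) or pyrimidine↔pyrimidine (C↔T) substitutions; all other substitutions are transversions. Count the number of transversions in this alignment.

The sequences differ at positions 11 (G/A, transition), 19 (A/T, transversion), 20 (C/G, transversion), 23 (G/A, transition), 24 (T/G, transversion).
Of the 5 differences, 2 transitions and 3 transversions, so the answer is 3.

3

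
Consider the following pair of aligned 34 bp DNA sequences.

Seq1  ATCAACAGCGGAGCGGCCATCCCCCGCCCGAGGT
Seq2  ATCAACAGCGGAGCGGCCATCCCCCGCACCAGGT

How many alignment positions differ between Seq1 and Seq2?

The sequences differ at positions 28 (C/A), 30 (G/C).
That gives 2 mismatches out of 34 aligned sites, so the Hamming distance is 2.

2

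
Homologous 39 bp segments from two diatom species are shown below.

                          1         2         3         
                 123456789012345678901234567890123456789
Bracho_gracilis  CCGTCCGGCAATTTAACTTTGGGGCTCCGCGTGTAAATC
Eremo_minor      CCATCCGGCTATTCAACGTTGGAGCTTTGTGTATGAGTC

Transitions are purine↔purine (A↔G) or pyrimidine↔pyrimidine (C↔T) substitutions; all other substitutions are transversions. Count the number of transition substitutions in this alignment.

Differing sites — 3:G/A (Ti); 10:A/T (Tv); 14:T/C (Ti); 18:T/G (Tv); 23:G/A (Ti); 27:C/T (Ti); 28:C/T (Ti); 30:C/T (Ti); 33:G/A (Ti); 35:A/G (Ti); 37:A/G (Ti).
Of the 11 differences, 9 transitions and 2 transversions, so the answer is 9.

9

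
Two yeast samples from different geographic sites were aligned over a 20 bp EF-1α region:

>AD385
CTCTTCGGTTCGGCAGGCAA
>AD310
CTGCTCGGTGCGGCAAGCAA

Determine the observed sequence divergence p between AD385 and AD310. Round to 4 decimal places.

Mismatches occur at site 3 (C→G), site 4 (T→C), site 10 (T→G), site 16 (G→A).
There are 4 differences over 20 sites, so p = 4/20 = 0.2000.

0.2000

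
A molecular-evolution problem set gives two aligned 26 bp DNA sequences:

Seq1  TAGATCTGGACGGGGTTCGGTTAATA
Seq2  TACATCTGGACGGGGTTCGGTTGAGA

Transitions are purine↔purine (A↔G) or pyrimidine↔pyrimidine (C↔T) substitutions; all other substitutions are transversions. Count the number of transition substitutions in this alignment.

1

Mismatches occur at site 3 (G→C, transversion), site 23 (A→G, transition), site 25 (T→G, transversion).
Of the 3 differences, 1 transition and 2 transversions, so the answer is 1.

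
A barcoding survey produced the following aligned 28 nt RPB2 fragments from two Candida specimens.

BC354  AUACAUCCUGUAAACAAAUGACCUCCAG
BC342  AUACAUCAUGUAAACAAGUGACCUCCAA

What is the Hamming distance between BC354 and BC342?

Mismatches occur at site 8 (C→A), site 18 (A→G), site 28 (G→A).
That gives 3 mismatches out of 28 aligned sites, so the Hamming distance is 3.

3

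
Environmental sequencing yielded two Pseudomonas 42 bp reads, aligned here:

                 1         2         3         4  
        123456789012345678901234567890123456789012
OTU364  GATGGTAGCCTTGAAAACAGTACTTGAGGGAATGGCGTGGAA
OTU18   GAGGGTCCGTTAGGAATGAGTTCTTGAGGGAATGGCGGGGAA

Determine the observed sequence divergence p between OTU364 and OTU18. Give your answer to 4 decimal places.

Mismatches occur at site 3 (T↔G), site 7 (A↔C), site 8 (G↔C), site 9 (C↔G), site 10 (C↔T), site 12 (T↔A), site 14 (A↔G), site 17 (A↔T), site 18 (C↔G), site 22 (A↔T), site 38 (T↔G).
There are 11 differences over 42 sites, so p = 11/42 = 0.2619.

0.2619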